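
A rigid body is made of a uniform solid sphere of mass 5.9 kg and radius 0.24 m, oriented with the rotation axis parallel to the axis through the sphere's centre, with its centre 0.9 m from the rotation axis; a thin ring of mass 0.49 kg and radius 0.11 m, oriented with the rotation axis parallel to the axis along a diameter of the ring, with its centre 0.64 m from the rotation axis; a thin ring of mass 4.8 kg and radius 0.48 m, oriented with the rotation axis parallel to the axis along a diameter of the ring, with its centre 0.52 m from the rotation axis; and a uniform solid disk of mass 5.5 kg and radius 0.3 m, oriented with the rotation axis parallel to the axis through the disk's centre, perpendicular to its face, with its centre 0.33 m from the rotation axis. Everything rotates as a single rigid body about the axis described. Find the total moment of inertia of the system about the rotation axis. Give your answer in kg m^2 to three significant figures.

7.82

Solid sphere: I_cm = (2/5)MR² = (2/5)(5.9)(0.24)² = 0.13594 kg m^2; centre at d = 0.9 m, so I = I_cm + Md² gives I = 0.13594 + (5.9)(0.9)² = 4.9149 kg m^2.
Thin ring: I_cm = (1/2)MR² = (1/2)(0.49)(0.11)² = 0.0029645 kg m^2; centre at d = 0.64 m, so I = I_cm + Md² gives I = 0.0029645 + (0.49)(0.64)² = 0.20367 kg m^2.
Thin ring: I_cm = (1/2)MR² = (1/2)(4.8)(0.48)² = 0.55296 kg m^2; centre at d = 0.52 m, so I = I_cm + Md² gives I = 0.55296 + (4.8)(0.52)² = 1.8509 kg m^2.
Solid disk: I_cm = (1/2)MR² = (1/2)(5.5)(0.3)² = 0.2475 kg m^2; centre at d = 0.33 m, so I = I_cm + Md² gives I = 0.2475 + (5.5)(0.33)² = 0.84645 kg m^2.
Total I = 4.9149 + 0.20367 + 1.8509 + 0.84645 = 7.8159 kg m^2.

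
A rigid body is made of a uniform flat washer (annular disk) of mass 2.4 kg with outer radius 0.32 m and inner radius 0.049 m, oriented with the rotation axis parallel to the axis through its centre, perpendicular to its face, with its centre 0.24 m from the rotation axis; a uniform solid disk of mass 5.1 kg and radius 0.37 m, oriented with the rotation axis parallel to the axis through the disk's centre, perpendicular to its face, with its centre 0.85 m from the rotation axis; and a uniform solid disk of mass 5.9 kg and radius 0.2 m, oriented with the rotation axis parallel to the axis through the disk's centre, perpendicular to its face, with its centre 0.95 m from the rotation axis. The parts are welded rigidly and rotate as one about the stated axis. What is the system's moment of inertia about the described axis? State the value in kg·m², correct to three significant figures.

Annular disk: I_cm = (1/2)M(R²+r²) = (1/2)(2.4)[(0.32)² + (0.049)²] = 0.12576 kg·m²; centre at d = 0.24 m, so the parallel axis theorem gives I = 0.12576 + (2.4)(0.24)² = 0.264 kg·m².
Solid disk: I_cm = (1/2)MR² = (1/2)(5.1)(0.37)² = 0.34909 kg·m²; centre at d = 0.85 m, so the parallel axis theorem gives I = 0.34909 + (5.1)(0.85)² = 4.0338 kg·m².
Solid disk: I_cm = (1/2)MR² = (1/2)(5.9)(0.2)² = 0.118 kg·m²; centre at d = 0.95 m, so the parallel axis theorem gives I = 0.118 + (5.9)(0.95)² = 5.4428 kg·m².
Total I = 0.264 + 4.0338 + 5.4428 = 9.7406 kg·m².

9.74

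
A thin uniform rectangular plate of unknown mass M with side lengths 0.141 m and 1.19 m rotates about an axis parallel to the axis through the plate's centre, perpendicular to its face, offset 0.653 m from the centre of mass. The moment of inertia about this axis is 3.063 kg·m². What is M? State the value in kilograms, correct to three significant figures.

I = I_cm + Md² = (1/12)M(a²+b²) + Md² = M·[0.0833333·[(0.141)² + (1.19)²] + (0.653)²] = M·0.54607.
So M = 3.063 / 0.54607 = 5.6091 kg.

5.61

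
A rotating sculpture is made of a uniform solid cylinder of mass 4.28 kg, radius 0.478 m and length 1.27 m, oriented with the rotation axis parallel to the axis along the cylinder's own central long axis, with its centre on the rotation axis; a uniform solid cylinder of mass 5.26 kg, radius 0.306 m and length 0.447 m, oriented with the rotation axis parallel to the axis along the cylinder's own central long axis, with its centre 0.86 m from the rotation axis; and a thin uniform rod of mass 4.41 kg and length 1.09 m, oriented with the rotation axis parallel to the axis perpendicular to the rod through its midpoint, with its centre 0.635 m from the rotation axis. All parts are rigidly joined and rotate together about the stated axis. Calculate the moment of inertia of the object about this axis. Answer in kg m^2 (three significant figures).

Solid cylinder: I_cm = (1/2)MR² = (1/2)(4.28)(0.478)² = 0.48896 kg m^2; axis through the centre, so I = 0.48896 kg m^2.
Solid cylinder: I_cm = (1/2)MR² = (1/2)(5.26)(0.306)² = 0.24626 kg m^2; centre at d = 0.86 m, so I = I_cm + Md² gives I = 0.24626 + (5.26)(0.86)² = 4.1366 kg m^2.
Thin rod: I_cm = (1/12)ML² = (1/12)(4.41)(1.09)² = 0.43663 kg m^2; centre at d = 0.635 m, so I = I_cm + Md² gives I = 0.43663 + (4.41)(0.635)² = 2.2148 kg m^2.
Total I = 0.48896 + 4.1366 + 2.2148 = 6.8404 kg m^2.

6.84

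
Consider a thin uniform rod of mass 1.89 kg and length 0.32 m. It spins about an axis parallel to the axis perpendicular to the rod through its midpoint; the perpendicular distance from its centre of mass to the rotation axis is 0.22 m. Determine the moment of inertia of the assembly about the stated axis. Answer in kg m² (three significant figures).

I_cm = (1/12)ML² = (1/12)(1.89)(0.32)² = 0.016128 kg m²; centre at d = 0.22 m, so the parallel axis theorem gives I = 0.016128 + (1.89)(0.22)² = 0.1076 kg m².

0.108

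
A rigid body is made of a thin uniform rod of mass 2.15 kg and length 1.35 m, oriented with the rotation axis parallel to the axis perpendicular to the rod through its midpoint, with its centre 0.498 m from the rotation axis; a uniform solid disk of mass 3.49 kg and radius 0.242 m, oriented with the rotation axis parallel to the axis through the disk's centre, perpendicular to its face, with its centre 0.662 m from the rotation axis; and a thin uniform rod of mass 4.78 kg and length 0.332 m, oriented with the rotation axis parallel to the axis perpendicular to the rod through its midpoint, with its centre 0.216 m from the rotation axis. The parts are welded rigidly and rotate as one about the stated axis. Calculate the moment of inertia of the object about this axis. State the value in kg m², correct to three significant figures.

2.76

Thin rod: I_cm = (1/12)ML² = (1/12)(2.15)(1.35)² = 0.32653 kg m²; centre at d = 0.498 m, so the parallel axis theorem gives I = 0.32653 + (2.15)(0.498)² = 0.85974 kg m².
Solid disk: I_cm = (1/2)MR² = (1/2)(3.49)(0.242)² = 0.10219 kg m²; centre at d = 0.662 m, so the parallel axis theorem gives I = 0.10219 + (3.49)(0.662)² = 1.6317 kg m².
Thin rod: I_cm = (1/12)ML² = (1/12)(4.78)(0.332)² = 0.043906 kg m²; centre at d = 0.216 m, so the parallel axis theorem gives I = 0.043906 + (4.78)(0.216)² = 0.26692 kg m².
Total I = 0.85974 + 1.6317 + 0.26692 = 2.7583 kg m².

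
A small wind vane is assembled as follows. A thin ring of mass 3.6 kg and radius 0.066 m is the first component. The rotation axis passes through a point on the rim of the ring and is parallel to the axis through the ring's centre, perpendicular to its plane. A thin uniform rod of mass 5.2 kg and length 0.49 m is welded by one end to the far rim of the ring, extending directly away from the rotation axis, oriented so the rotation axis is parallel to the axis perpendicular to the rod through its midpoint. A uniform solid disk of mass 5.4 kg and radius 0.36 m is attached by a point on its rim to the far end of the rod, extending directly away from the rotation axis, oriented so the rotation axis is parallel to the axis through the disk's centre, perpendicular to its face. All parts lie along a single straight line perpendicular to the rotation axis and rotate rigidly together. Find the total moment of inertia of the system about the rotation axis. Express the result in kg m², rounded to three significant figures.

6.43

Thin ring: I_cm = MR² = (3.6)(0.066)² = 0.015682 kg m²; centre at d = 0.066 m, so the parallel axis theorem gives I = 0.015682 + (3.6)(0.066)² = 0.031363 kg m².
Thin rod: I_cm = (1/12)ML² = (1/12)(5.2)(0.49)² = 0.10404 kg m²; centre at d = 0.066 + 0.066 + 0.245 = 0.377 m, so the parallel axis theorem gives I = 0.10404 + (5.2)(0.377)² = 0.84311 kg m².
Solid disk: I_cm = (1/2)MR² = (1/2)(5.4)(0.36)² = 0.34992 kg m²; centre at d = 0.066 + 0.066 + 0.245 + 0.245 + 0.36 = 0.982 m, so the parallel axis theorem gives I = 0.34992 + (5.4)(0.982)² = 5.5573 kg m².
Total I = 0.031363 + 0.84311 + 5.5573 = 6.4317 kg m².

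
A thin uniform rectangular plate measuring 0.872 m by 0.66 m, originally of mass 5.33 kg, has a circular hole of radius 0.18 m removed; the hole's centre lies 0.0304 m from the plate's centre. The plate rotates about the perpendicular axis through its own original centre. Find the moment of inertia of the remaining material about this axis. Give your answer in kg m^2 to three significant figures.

0.515

Unpierced body about its centre: I₀ = (1/12)M(a²+b²) = (1/12)(5.33)[(0.872)² + (0.66)²] = 0.53122 kg m^2.
The removed disk has mass m = M·πr²/(ab) = (5.33)·π(0.18)²/(0.872·0.66) = 0.94267 kg (same uniform areal density).
Its moment of inertia about the rotation axis (parallel-axis theorem): I_hole = (1/2)mr² + md² = (1/2)(0.94267)(0.18)² + (0.94267)(0.0304)² = 0.016143 kg m^2.
Treating the hole as negative mass, I = I₀ − I_hole = 0.53122 − 0.016143 = 0.51507 kg m^2.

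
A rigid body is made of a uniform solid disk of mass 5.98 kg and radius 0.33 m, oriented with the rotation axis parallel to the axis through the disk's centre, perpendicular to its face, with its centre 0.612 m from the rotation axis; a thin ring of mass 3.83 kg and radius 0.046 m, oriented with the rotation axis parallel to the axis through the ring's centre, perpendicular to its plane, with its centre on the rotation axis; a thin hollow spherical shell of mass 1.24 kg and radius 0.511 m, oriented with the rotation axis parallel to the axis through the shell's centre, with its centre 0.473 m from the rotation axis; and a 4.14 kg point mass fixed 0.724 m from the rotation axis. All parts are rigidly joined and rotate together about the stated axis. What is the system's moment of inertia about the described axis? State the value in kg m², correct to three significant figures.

5.24

Solid disk: I_cm = (1/2)MR² = (1/2)(5.98)(0.33)² = 0.32561 kg m²; centre at d = 0.612 m, so I = I_cm + Md² gives I = 0.32561 + (5.98)(0.612)² = 2.5654 kg m².
Thin ring: I_cm = MR² = (3.83)(0.046)² = 0.0081043 kg m²; axis through the centre, so I = 0.0081043 kg m².
Spherical shell: I_cm = (2/3)MR² = (2/3)(1.24)(0.511)² = 0.21586 kg m²; centre at d = 0.473 m, so I = I_cm + Md² gives I = 0.21586 + (1.24)(0.473)² = 0.49328 kg m².
Point mass: I_cm = 0; centre at d = 0.724 m, so I = I_cm + Md² gives I = 0 + (4.14)(0.724)² = 2.1701 kg m².
Total I = 2.5654 + 0.0081043 + 0.49328 + 2.1701 = 5.2369 kg m².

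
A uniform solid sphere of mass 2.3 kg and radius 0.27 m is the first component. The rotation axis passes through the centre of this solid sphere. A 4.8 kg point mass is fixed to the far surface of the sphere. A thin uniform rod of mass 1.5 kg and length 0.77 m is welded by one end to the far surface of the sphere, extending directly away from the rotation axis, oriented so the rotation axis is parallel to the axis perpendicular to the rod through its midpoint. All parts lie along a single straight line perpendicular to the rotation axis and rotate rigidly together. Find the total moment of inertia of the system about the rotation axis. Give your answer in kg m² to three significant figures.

Solid sphere: I_cm = (2/5)MR² = (2/5)(2.3)(0.27)² = 0.067068 kg m²; axis through the centre, so I = 0.067068 kg m².
Point mass: I_cm = 0; centre at d = 0.27 m, so the parallel axis theorem gives I = 0 + (4.8)(0.27)² = 0.34992 kg m².
Thin rod: I_cm = (1/12)ML² = (1/12)(1.5)(0.77)² = 0.074112 kg m²; centre at d = 0.27 + 0.385 = 0.655 m, so the parallel axis theorem gives I = 0.074112 + (1.5)(0.655)² = 0.71765 kg m².
Total I = 0.067068 + 0.34992 + 0.71765 = 1.1346 kg m².

1.13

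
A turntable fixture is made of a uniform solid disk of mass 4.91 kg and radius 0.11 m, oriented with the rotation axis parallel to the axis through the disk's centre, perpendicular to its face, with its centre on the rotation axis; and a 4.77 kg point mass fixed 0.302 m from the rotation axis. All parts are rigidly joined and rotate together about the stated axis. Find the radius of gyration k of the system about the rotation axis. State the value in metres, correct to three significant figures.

0.219

Solid disk: I_cm = (1/2)MR² = (1/2)(4.91)(0.11)² = 0.029705 kg·m²; axis through the centre, so I = 0.029705 kg·m².
Point mass: I_cm = 0; centre at d = 0.302 m, so the parallel axis theorem gives I = 0 + (4.77)(0.302)² = 0.43504 kg·m².
Total I = 0.46475 kg·m²; total mass M = 9.68 kg.
k = √(I/M) = √(0.46475/9.68) = 0.21911 m.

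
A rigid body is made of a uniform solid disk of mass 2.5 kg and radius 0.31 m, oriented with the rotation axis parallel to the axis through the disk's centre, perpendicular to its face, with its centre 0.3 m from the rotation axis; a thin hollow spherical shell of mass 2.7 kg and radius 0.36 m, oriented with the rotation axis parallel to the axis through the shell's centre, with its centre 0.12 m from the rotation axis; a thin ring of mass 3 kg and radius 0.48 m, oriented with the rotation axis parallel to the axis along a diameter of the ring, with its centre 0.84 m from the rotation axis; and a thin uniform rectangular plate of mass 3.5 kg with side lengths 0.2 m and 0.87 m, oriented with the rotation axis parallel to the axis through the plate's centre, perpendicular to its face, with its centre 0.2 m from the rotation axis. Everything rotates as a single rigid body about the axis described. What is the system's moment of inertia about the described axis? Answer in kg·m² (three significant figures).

Solid disk: I_cm = (1/2)MR² = (1/2)(2.5)(0.31)² = 0.12013 kg·m²; centre at d = 0.3 m, so the parallel axis theorem gives I = 0.12013 + (2.5)(0.3)² = 0.34513 kg·m².
Spherical shell: I_cm = (2/3)MR² = (2/3)(2.7)(0.36)² = 0.23328 kg·m²; centre at d = 0.12 m, so the parallel axis theorem gives I = 0.23328 + (2.7)(0.12)² = 0.27216 kg·m².
Thin ring: I_cm = (1/2)MR² = (1/2)(3)(0.48)² = 0.3456 kg·m²; centre at d = 0.84 m, so the parallel axis theorem gives I = 0.3456 + (3)(0.84)² = 2.4624 kg·m².
Rectangular plate: I_cm = (1/12)M(a²+b²) = (1/12)(3.5)[(0.2)² + (0.87)²] = 0.23243 kg·m²; centre at d = 0.2 m, so the parallel axis theorem gives I = 0.23243 + (3.5)(0.2)² = 0.37243 kg·m².
Total I = 0.34513 + 0.27216 + 2.4624 + 0.37243 = 3.4521 kg·m².

3.45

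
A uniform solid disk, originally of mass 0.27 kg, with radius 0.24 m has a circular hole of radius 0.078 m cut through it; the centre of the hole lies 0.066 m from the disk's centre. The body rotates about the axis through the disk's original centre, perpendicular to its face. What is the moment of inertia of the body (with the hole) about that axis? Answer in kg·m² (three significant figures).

0.00757

Unpierced body about its centre: I₀ = (1/2)MR² = (1/2)(0.27)(0.24)² = 0.007776 kg·m².
The removed disk has mass m = M·(r/R)² = (0.27)(0.078/0.24)² = 0.028519 kg (same uniform areal density).
Its moment of inertia about the rotation axis (parallel-axis theorem): I_hole = (1/2)mr² + md² = (1/2)(0.028519)(0.078)² + (0.028519)(0.066)² = 0.00021098 kg·m².
Treating the hole as negative mass, I = I₀ − I_hole = 0.007776 − 0.00021098 = 0.007565 kg·m².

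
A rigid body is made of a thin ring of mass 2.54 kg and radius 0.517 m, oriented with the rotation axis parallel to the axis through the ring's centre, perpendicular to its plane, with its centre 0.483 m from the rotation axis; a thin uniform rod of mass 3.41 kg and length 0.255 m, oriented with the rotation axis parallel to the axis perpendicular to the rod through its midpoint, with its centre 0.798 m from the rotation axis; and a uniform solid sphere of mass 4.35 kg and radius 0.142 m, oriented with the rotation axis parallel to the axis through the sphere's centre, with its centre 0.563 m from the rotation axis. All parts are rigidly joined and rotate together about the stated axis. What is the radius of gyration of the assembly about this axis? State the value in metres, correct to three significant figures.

0.688

Thin ring: I_cm = MR² = (2.54)(0.517)² = 0.67891 kg m²; centre at d = 0.483 m, so I = I_cm + Md² gives I = 0.67891 + (2.54)(0.483)² = 1.2715 kg m².
Thin rod: I_cm = (1/12)ML² = (1/12)(3.41)(0.255)² = 0.018478 kg m²; centre at d = 0.798 m, so I = I_cm + Md² gives I = 0.018478 + (3.41)(0.798)² = 2.19 kg m².
Solid sphere: I_cm = (2/5)MR² = (2/5)(4.35)(0.142)² = 0.035085 kg m²; centre at d = 0.563 m, so I = I_cm + Md² gives I = 0.035085 + (4.35)(0.563)² = 1.4139 kg m².
Total I = 4.8753 kg m²; total mass M = 10.3 kg.
k = √(I/M) = √(4.8753/10.3) = 0.68799 m.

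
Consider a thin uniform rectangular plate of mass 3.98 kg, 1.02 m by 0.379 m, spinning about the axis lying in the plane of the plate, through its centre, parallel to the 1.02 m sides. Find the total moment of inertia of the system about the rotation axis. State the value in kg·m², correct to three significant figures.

I_cm = (1/12)Mb² = (1/12)(3.98)(0.379)² = 0.047641 kg·m²; axis through the centre, so I = 0.047641 kg·m².

0.0476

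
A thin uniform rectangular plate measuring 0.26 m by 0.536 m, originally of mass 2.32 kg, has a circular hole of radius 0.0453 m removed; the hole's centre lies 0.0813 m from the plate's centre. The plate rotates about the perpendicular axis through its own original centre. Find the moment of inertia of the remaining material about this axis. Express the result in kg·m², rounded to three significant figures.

0.0678

Unpierced body about its centre: I₀ = (1/12)M(a²+b²) = (1/12)(2.32)[(0.26)² + (0.536)²] = 0.068613 kg·m².
The removed disk has mass m = M·πr²/(ab) = (2.32)·π(0.0453)²/(0.26·0.536) = 0.10732 kg (same uniform areal density).
Its moment of inertia about the rotation axis (parallel-axis theorem): I_hole = (1/2)mr² + md² = (1/2)(0.10732)(0.0453)² + (0.10732)(0.0813)² = 0.0008195 kg·m².
Treating the hole as negative mass, I = I₀ − I_hole = 0.068613 − 0.0008195 = 0.067794 kg·m².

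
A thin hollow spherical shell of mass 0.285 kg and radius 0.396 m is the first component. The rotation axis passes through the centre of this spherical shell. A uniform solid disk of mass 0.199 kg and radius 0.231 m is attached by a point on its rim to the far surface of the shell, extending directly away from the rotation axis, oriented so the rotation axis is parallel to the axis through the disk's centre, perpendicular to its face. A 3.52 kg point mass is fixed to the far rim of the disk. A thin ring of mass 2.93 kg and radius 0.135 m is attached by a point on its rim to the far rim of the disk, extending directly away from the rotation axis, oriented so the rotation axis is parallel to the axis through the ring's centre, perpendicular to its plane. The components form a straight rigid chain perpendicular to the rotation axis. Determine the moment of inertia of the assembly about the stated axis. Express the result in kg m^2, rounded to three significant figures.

Spherical shell: I_cm = (2/3)MR² = (2/3)(0.285)(0.396)² = 0.029795 kg m^2; axis through the centre, so I = 0.029795 kg m^2.
Solid disk: I_cm = (1/2)MR² = (1/2)(0.199)(0.231)² = 0.0053094 kg m^2; centre at d = 0.396 + 0.231 = 0.627 m, so the parallel axis theorem gives I = 0.0053094 + (0.199)(0.627)² = 0.083542 kg m^2.
Point mass: I_cm = 0; centre at d = 0.396 + 0.231 + 0.231 = 0.858 m, so the parallel axis theorem gives I = 0 + (3.52)(0.858)² = 2.5913 kg m^2.
Thin ring: I_cm = MR² = (2.93)(0.135)² = 0.053399 kg m^2; centre at d = 0.396 + 0.231 + 0.231 + 0.135 = 0.993 m, so the parallel axis theorem gives I = 0.053399 + (2.93)(0.993)² = 2.9425 kg m^2.
Total I = 0.029795 + 0.083542 + 2.5913 + 2.9425 = 5.6472 kg m^2.

5.65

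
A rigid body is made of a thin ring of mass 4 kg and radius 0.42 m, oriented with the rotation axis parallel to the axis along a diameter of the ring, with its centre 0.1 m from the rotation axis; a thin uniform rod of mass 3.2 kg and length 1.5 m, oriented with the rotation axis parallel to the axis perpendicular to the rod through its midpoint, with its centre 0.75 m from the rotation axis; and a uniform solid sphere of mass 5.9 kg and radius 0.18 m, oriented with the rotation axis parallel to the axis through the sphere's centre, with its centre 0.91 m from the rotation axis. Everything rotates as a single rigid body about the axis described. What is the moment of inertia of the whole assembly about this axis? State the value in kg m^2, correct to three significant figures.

7.76

Thin ring: I_cm = (1/2)MR² = (1/2)(4)(0.42)² = 0.3528 kg m^2; centre at d = 0.1 m, so I = I_cm + Md² gives I = 0.3528 + (4)(0.1)² = 0.3928 kg m^2.
Thin rod: I_cm = (1/12)ML² = (1/12)(3.2)(1.5)² = 0.6 kg m^2; centre at d = 0.75 m, so I = I_cm + Md² gives I = 0.6 + (3.2)(0.75)² = 2.4 kg m^2.
Solid sphere: I_cm = (2/5)MR² = (2/5)(5.9)(0.18)² = 0.076464 kg m^2; centre at d = 0.91 m, so I = I_cm + Md² gives I = 0.076464 + (5.9)(0.91)² = 4.9623 kg m^2.
Total I = 0.3928 + 2.4 + 4.9623 = 7.7551 kg m^2.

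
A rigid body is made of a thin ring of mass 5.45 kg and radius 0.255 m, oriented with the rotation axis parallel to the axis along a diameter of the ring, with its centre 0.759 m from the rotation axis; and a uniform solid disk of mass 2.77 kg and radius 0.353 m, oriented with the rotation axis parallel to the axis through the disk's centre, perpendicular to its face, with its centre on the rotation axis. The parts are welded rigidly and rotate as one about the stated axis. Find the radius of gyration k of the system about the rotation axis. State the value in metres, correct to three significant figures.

Thin ring: I_cm = (1/2)MR² = (1/2)(5.45)(0.255)² = 0.17719 kg m^2; centre at d = 0.759 m, so I = I_cm + Md² gives I = 0.17719 + (5.45)(0.759)² = 3.3168 kg m^2.
Solid disk: I_cm = (1/2)MR² = (1/2)(2.77)(0.353)² = 0.17258 kg m^2; axis through the centre, so I = 0.17258 kg m^2.
Total I = 3.4894 kg m^2; total mass M = 8.22 kg.
k = √(I/M) = √(3.4894/8.22) = 0.65154 m.

0.652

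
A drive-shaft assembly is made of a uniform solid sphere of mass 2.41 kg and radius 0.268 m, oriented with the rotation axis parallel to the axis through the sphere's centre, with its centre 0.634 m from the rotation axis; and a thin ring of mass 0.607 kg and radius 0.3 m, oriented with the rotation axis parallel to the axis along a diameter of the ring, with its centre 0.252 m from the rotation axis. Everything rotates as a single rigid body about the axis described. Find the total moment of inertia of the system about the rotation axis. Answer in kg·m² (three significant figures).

1.10

Solid sphere: I_cm = (2/5)MR² = (2/5)(2.41)(0.268)² = 0.069238 kg·m²; centre at d = 0.634 m, so the parallel axis theorem gives I = 0.069238 + (2.41)(0.634)² = 1.038 kg·m².
Thin ring: I_cm = (1/2)MR² = (1/2)(0.607)(0.3)² = 0.027315 kg·m²; centre at d = 0.252 m, so the parallel axis theorem gives I = 0.027315 + (0.607)(0.252)² = 0.065862 kg·m².
Total I = 1.038 + 0.065862 = 1.1038 kg·m².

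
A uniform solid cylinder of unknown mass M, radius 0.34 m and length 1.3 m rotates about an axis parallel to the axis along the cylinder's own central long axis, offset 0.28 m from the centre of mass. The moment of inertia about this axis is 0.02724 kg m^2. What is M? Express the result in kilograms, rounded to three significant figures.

I = I_cm + Md² = (1/2)MR² + Md² = M·[0.5·(0.34)² + (0.28)²] = M·0.1362.
So M = 0.02724 / 0.1362 = 0.2 kg.

0.200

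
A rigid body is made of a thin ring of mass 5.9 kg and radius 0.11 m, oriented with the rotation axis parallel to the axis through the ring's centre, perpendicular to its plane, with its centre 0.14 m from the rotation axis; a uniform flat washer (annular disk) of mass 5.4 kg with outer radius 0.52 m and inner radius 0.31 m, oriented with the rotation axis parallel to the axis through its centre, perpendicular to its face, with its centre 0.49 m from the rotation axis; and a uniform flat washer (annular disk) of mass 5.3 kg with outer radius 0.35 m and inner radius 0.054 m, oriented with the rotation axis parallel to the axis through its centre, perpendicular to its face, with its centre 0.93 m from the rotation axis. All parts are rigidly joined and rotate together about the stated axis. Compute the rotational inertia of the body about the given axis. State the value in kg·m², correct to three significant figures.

Thin ring: I_cm = MR² = (5.9)(0.11)² = 0.07139 kg·m²; centre at d = 0.14 m, so the parallel axis theorem gives I = 0.07139 + (5.9)(0.14)² = 0.18703 kg·m².
Annular disk: I_cm = (1/2)M(R²+r²) = (1/2)(5.4)[(0.52)² + (0.31)²] = 0.98955 kg·m²; centre at d = 0.49 m, so the parallel axis theorem gives I = 0.98955 + (5.4)(0.49)² = 2.2861 kg·m².
Annular disk: I_cm = (1/2)M(R²+r²) = (1/2)(5.3)[(0.35)² + (0.054)²] = 0.33235 kg·m²; centre at d = 0.93 m, so the parallel axis theorem gives I = 0.33235 + (5.3)(0.93)² = 4.9163 kg·m².
Total I = 0.18703 + 2.2861 + 4.9163 = 7.3894 kg·m².

7.39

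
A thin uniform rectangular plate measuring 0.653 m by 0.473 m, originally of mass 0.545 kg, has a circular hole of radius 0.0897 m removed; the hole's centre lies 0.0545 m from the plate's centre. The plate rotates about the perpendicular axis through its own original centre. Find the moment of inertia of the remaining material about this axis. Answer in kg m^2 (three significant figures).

0.0292

Unpierced body about its centre: I₀ = (1/12)M(a²+b²) = (1/12)(0.545)[(0.653)² + (0.473)²] = 0.029527 kg m^2.
The removed disk has mass m = M·πr²/(ab) = (0.545)·π(0.0897)²/(0.653·0.473) = 0.044602 kg (same uniform areal density).
Its moment of inertia about the rotation axis (parallel-axis theorem): I_hole = (1/2)mr² + md² = (1/2)(0.044602)(0.0897)² + (0.044602)(0.0545)² = 0.00031192 kg m^2.
Treating the hole as negative mass, I = I₀ − I_hole = 0.029527 − 0.00031192 = 0.029215 kg m^2.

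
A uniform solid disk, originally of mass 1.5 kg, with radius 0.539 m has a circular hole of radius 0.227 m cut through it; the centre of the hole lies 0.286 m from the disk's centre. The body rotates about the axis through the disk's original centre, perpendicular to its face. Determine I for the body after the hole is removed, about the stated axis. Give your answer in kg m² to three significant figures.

Unpierced body about its centre: I₀ = (1/2)MR² = (1/2)(1.5)(0.539)² = 0.21789 kg m².
The removed disk has mass m = M·(r/R)² = (1.5)(0.227/0.539)² = 0.26605 kg (same uniform areal density).
Its moment of inertia about the rotation axis (parallel-axis theorem): I_hole = (1/2)mr² + md² = (1/2)(0.26605)(0.227)² + (0.26605)(0.286)² = 0.028617 kg m².
Treating the hole as negative mass, I = I₀ − I_hole = 0.21789 − 0.028617 = 0.18927 kg m².

0.189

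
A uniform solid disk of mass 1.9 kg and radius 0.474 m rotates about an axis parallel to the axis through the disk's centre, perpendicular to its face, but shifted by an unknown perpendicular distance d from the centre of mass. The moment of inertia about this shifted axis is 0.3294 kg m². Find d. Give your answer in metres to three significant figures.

About the centre-of-mass axis, I_cm = (1/2)MR² = (1/2)(1.9)(0.474)² = 0.21344 kg m².
Parallel axis theorem: I = I_cm + Md², so Md² = 0.3294 − 0.21344 = 0.11596 kg m².
d = √(0.11596 / 1.9) = 0.24704 m.

0.247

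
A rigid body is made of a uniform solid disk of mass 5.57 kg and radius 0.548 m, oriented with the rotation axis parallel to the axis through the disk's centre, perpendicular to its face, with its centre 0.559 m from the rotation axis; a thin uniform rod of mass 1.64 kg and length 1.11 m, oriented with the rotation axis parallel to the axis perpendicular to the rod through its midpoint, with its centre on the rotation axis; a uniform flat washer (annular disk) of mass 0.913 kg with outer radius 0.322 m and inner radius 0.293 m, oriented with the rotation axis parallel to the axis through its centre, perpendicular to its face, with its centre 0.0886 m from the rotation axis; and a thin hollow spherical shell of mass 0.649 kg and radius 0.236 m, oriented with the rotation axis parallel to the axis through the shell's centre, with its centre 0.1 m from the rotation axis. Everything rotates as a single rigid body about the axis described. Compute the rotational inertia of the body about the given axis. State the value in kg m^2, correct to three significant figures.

2.87

Solid disk: I_cm = (1/2)MR² = (1/2)(5.57)(0.548)² = 0.83635 kg m^2; centre at d = 0.559 m, so the parallel axis theorem gives I = 0.83635 + (5.57)(0.559)² = 2.5769 kg m^2.
Thin rod: I_cm = (1/12)ML² = (1/12)(1.64)(1.11)² = 0.16839 kg m^2; axis through the centre, so I = 0.16839 kg m^2.
Annular disk: I_cm = (1/2)M(R²+r²) = (1/2)(0.913)[(0.322)² + (0.293)²] = 0.086522 kg m^2; centre at d = 0.0886 m, so the parallel axis theorem gives I = 0.086522 + (0.913)(0.0886)² = 0.093689 kg m^2.
Spherical shell: I_cm = (2/3)MR² = (2/3)(0.649)(0.236)² = 0.024098 kg m^2; centre at d = 0.1 m, so the parallel axis theorem gives I = 0.024098 + (0.649)(0.1)² = 0.030588 kg m^2.
Total I = 2.5769 + 0.16839 + 0.093689 + 0.030588 = 2.8695 kg m^2.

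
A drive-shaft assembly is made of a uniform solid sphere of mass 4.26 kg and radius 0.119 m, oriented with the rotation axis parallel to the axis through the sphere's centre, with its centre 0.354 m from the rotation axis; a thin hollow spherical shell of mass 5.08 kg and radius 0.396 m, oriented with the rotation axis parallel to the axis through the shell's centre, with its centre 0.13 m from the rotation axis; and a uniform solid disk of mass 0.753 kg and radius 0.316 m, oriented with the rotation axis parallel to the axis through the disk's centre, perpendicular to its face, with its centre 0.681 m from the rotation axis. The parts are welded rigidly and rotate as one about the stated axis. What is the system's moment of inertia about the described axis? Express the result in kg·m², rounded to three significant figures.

1.56

Solid sphere: I_cm = (2/5)MR² = (2/5)(4.26)(0.119)² = 0.02413 kg·m²; centre at d = 0.354 m, so I = I_cm + Md² gives I = 0.02413 + (4.26)(0.354)² = 0.55798 kg·m².
Spherical shell: I_cm = (2/3)MR² = (2/3)(5.08)(0.396)² = 0.53108 kg·m²; centre at d = 0.13 m, so I = I_cm + Md² gives I = 0.53108 + (5.08)(0.13)² = 0.61694 kg·m².
Solid disk: I_cm = (1/2)MR² = (1/2)(0.753)(0.316)² = 0.037596 kg·m²; centre at d = 0.681 m, so I = I_cm + Md² gives I = 0.037596 + (0.753)(0.681)² = 0.38681 kg·m².
Total I = 0.55798 + 0.61694 + 0.38681 = 1.5617 kg·m².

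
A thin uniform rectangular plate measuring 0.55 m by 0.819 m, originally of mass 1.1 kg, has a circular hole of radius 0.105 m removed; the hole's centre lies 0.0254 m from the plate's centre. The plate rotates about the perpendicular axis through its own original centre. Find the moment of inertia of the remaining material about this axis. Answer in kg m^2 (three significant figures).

Unpierced body about its centre: I₀ = (1/12)M(a²+b²) = (1/12)(1.1)[(0.55)² + (0.819)²] = 0.089216 kg m^2.
The removed disk has mass m = M·πr²/(ab) = (1.1)·π(0.105)²/(0.55·0.819) = 0.084581 kg (same uniform areal density).
Its moment of inertia about the rotation axis (parallel-axis theorem): I_hole = (1/2)mr² + md² = (1/2)(0.084581)(0.105)² + (0.084581)(0.0254)² = 0.00052082 kg m^2.
Treating the hole as negative mass, I = I₀ − I_hole = 0.089216 − 0.00052082 = 0.088695 kg m^2.

0.0887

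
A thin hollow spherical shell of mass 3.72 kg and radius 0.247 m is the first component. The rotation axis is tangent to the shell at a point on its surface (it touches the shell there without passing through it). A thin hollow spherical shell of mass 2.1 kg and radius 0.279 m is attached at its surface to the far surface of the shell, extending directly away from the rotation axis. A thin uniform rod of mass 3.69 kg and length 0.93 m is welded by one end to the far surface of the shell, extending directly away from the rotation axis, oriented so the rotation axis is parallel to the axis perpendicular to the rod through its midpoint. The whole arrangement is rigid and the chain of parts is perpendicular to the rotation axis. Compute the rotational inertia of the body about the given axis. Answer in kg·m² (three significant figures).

10.5

Spherical shell: I_cm = (2/3)MR² = (2/3)(3.72)(0.247)² = 0.1513 kg·m²; centre at d = 0.247 m, so I = I_cm + Md² gives I = 0.1513 + (3.72)(0.247)² = 0.37826 kg·m².
Spherical shell: I_cm = (2/3)MR² = (2/3)(2.1)(0.279)² = 0.10898 kg·m²; centre at d = 0.247 + 0.247 + 0.279 = 0.773 m, so I = I_cm + Md² gives I = 0.10898 + (2.1)(0.773)² = 1.3638 kg·m².
Thin rod: I_cm = (1/12)ML² = (1/12)(3.69)(0.93)² = 0.26596 kg·m²; centre at d = 0.247 + 0.247 + 0.279 + 0.279 + 0.465 = 1.517 m, so I = I_cm + Md² gives I = 0.26596 + (3.69)(1.517)² = 8.7577 kg·m².
Total I = 0.37826 + 1.3638 + 8.7577 = 10.5 kg·m².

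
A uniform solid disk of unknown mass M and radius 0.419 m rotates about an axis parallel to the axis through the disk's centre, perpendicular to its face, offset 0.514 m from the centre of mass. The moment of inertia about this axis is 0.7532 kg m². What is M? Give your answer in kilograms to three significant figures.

I = I_cm + Md² = (1/2)MR² + Md² = M·[0.5·(0.419)² + (0.514)²] = M·0.35198.
So M = 0.7532 / 0.35198 = 2.1399 kg.

2.14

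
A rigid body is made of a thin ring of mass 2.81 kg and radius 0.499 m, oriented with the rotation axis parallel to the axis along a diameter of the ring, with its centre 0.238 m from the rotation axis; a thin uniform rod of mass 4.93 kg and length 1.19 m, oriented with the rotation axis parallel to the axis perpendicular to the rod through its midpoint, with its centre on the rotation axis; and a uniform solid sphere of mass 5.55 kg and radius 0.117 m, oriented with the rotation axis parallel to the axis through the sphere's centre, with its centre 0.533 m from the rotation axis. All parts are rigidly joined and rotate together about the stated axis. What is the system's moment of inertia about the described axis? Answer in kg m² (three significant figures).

2.70

Thin ring: I_cm = (1/2)MR² = (1/2)(2.81)(0.499)² = 0.34985 kg m²; centre at d = 0.238 m, so the parallel axis theorem gives I = 0.34985 + (2.81)(0.238)² = 0.50902 kg m².
Thin rod: I_cm = (1/12)ML² = (1/12)(4.93)(1.19)² = 0.58178 kg m²; axis through the centre, so I = 0.58178 kg m².
Solid sphere: I_cm = (2/5)MR² = (2/5)(5.55)(0.117)² = 0.03039 kg m²; centre at d = 0.533 m, so the parallel axis theorem gives I = 0.03039 + (5.55)(0.533)² = 1.6071 kg m².
Total I = 0.50902 + 0.58178 + 1.6071 = 2.6979 kg m².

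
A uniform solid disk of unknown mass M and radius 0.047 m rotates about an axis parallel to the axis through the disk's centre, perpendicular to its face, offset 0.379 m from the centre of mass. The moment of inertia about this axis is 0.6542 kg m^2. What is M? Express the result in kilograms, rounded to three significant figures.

I = I_cm + Md² = (1/2)MR² + Md² = M·[0.5·(0.047)² + (0.379)²] = M·0.14475.
So M = 0.6542 / 0.14475 = 4.5197 kg.

4.52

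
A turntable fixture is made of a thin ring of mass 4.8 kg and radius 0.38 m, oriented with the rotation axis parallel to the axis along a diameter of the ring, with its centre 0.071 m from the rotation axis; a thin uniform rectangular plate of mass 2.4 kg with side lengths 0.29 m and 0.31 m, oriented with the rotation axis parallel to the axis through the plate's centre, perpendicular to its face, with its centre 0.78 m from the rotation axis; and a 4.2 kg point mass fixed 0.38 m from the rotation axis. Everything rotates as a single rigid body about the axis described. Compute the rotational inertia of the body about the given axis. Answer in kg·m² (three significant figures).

2.47

Thin ring: I_cm = (1/2)MR² = (1/2)(4.8)(0.38)² = 0.34656 kg·m²; centre at d = 0.071 m, so I = I_cm + Md² gives I = 0.34656 + (4.8)(0.071)² = 0.37076 kg·m².
Rectangular plate: I_cm = (1/12)M(a²+b²) = (1/12)(2.4)[(0.29)² + (0.31)²] = 0.03604 kg·m²; centre at d = 0.78 m, so I = I_cm + Md² gives I = 0.03604 + (2.4)(0.78)² = 1.4962 kg·m².
Point mass: I_cm = 0; centre at d = 0.38 m, so I = I_cm + Md² gives I = 0 + (4.2)(0.38)² = 0.60648 kg·m².
Total I = 0.37076 + 1.4962 + 0.60648 = 2.4734 kg·m².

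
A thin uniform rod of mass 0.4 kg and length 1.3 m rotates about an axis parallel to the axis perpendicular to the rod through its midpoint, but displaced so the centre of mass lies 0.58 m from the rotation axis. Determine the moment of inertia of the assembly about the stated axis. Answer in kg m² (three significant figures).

I_cm = (1/12)ML² = (1/12)(0.4)(1.3)² = 0.056333 kg m²; centre at d = 0.58 m, so the parallel axis theorem gives I = 0.056333 + (0.4)(0.58)² = 0.19089 kg m².

0.191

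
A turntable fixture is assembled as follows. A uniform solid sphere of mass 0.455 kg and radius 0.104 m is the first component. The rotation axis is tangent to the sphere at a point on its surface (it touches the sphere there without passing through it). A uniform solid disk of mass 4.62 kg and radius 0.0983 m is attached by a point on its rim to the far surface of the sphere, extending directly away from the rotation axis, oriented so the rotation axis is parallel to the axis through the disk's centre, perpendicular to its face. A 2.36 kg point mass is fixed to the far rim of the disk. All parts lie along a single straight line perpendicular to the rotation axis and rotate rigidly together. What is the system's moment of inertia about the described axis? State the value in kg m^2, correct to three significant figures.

Solid sphere: I_cm = (2/5)MR² = (2/5)(0.455)(0.104)² = 0.0019685 kg m^2; centre at d = 0.104 m, so I = I_cm + Md² gives I = 0.0019685 + (0.455)(0.104)² = 0.0068898 kg m^2.
Solid disk: I_cm = (1/2)MR² = (1/2)(4.62)(0.0983)² = 0.022321 kg m^2; centre at d = 0.104 + 0.104 + 0.0983 = 0.3063 m, so I = I_cm + Md² gives I = 0.022321 + (4.62)(0.3063)² = 0.45577 kg m^2.
Point mass: I_cm = 0; centre at d = 0.104 + 0.104 + 0.0983 + 0.0983 = 0.4046 m, so I = I_cm + Md² gives I = 0 + (2.36)(0.4046)² = 0.38633 kg m^2.
Total I = 0.0068898 + 0.45577 + 0.38633 = 0.84899 kg m^2.

0.849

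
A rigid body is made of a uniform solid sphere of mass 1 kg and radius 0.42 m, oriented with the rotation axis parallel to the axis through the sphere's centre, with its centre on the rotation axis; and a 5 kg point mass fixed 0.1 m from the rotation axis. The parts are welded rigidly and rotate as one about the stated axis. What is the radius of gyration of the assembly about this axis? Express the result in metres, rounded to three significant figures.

0.142

Solid sphere: I_cm = (2/5)MR² = (2/5)(1)(0.42)² = 0.07056 kg m^2; axis through the centre, so I = 0.07056 kg m^2.
Point mass: I_cm = 0; centre at d = 0.1 m, so the parallel axis theorem gives I = 0 + (5)(0.1)² = 0.05 kg m^2.
Total I = 0.12056 kg m^2; total mass M = 6 kg.
k = √(I/M) = √(0.12056/6) = 0.14175 m.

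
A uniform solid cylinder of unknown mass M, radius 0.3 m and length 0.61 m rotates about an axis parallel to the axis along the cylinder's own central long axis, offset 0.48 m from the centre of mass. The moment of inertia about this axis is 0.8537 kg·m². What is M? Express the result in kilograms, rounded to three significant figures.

3.10

I = I_cm + Md² = (1/2)MR² + Md² = M·[0.5·(0.3)² + (0.48)²] = M·0.2754.
So M = 0.8537 / 0.2754 = 3.0999 kg.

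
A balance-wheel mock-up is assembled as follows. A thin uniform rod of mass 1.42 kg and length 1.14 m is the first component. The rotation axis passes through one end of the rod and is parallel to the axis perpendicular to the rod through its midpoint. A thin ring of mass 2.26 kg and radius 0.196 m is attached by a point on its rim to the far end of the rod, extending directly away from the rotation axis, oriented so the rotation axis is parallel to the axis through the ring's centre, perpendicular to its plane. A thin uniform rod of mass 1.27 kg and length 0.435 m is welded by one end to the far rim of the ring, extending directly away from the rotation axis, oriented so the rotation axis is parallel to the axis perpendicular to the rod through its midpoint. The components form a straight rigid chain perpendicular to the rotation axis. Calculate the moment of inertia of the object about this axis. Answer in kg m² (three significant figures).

8.64

Thin rod: I_cm = (1/12)ML² = (1/12)(1.42)(1.14)² = 0.15379 kg m²; centre at d = 0.57 m, so the parallel axis theorem gives I = 0.15379 + (1.42)(0.57)² = 0.61514 kg m².
Thin ring: I_cm = MR² = (2.26)(0.196)² = 0.08682 kg m²; centre at d = 0.57 + 0.57 + 0.196 = 1.336 m, so the parallel axis theorem gives I = 0.08682 + (2.26)(1.336)² = 4.1207 kg m².
Thin rod: I_cm = (1/12)ML² = (1/12)(1.27)(0.435)² = 0.020026 kg m²; centre at d = 0.57 + 0.57 + 0.196 + 0.196 + 0.2175 = 1.7495 m, so the parallel axis theorem gives I = 0.020026 + (1.27)(1.7495)² = 3.9072 kg m².
Total I = 0.61514 + 4.1207 + 3.9072 = 8.643 kg m².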